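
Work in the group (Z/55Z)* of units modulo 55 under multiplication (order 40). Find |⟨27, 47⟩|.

20

|⟨27⟩| = 20 and |⟨47⟩| = 20, so |H| is a multiple of lcm(20, 20) = 20 and divides |G| = 40.
Closing under the operation: H = {1, 3, 4, 9, 12, 14, 16, 23, 26, 27, 31, 34, 36, 37, 38, 42, 47, 48, 49, 53}, so |H| = 20.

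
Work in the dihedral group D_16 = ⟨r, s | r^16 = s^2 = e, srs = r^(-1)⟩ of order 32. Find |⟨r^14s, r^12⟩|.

|⟨r^14s⟩| = 2 and |⟨r^12⟩| = 4, so |H| is a multiple of lcm(2, 4) = 4 and divides |G| = 32.
Closing under the operation: H = {e, r^4, r^8, r^12, r^2s, r^6s, r^10s, r^14s}, so |H| = 8.

8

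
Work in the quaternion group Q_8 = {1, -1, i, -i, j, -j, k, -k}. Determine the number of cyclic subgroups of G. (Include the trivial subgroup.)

5

Group the elements of G by the cyclic subgroup they generate; each cyclic subgroup of order d accounts for φ(d) elements.
Cyclic subgroups by order — order 1: 1; order 2: 1; order 4: 3.
Total: 5.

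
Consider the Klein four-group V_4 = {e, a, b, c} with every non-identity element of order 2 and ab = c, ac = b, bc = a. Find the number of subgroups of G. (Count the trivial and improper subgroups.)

|G| = 4, so by Lagrange every subgroup order divides 4. Divisors: 1, 2, 4.
Subgroups by order — order 1: 1; order 2: 3; order 4: 1.
Total: 1 + 3 + 1 = 5.

5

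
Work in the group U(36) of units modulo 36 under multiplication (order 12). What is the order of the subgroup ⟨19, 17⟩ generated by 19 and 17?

|⟨19⟩| = 2 and |⟨17⟩| = 2, so |H| is a multiple of lcm(2, 2) = 2 and divides |G| = 12.
Closing under the operation: H = {1, 17, 19, 35}, so |H| = 4.

4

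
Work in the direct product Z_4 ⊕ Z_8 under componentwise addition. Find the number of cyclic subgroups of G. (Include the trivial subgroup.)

14

Each element a generates a cyclic subgroup ⟨a⟩; distinct elements may generate the same one (a cyclic group of order d has φ(d) generators).
Cyclic subgroups by order — order 1: 1; order 2: 3; order 4: 6; order 8: 4.
Total: 14.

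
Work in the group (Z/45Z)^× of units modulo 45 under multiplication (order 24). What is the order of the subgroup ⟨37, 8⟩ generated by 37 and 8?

8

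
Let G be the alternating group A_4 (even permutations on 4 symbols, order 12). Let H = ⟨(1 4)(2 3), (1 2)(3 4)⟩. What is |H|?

|⟨(1 4)(2 3)⟩| = 2 and |⟨(1 2)(3 4)⟩| = 2, so |H| is a multiple of lcm(2, 2) = 2 and divides |G| = 12.
Closing under the operation: H = {e, (1 2)(3 4), (1 3)(2 4), (1 4)(2 3)}, so |H| = 4.

4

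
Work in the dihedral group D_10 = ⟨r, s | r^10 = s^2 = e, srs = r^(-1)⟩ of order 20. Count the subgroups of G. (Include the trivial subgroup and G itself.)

22

|G| = 20, so by Lagrange every subgroup order divides 20. Divisors: 1, 2, 4, 5, 10, 20.
Subgroups by order — order 1: 1; order 2: 11; order 4: 5; order 5: 1; order 10: 3; order 20: 1.
Total: 1 + 11 + 5 + 1 + 3 + 1 = 22.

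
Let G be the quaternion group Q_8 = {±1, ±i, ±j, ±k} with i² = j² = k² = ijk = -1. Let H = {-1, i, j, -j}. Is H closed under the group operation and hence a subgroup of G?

No

The identity 1 ∉ H, so H is not a subgroup.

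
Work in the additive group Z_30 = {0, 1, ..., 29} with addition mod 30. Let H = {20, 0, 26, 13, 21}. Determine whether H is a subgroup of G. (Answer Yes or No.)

20 ∈ H but its inverse 10 ∉ H, so H is not a subgroup.

No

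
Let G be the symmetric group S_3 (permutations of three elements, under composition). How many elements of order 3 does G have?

2

The elements of order 3 are: (1 2 3), (1 3 2).
That's 2.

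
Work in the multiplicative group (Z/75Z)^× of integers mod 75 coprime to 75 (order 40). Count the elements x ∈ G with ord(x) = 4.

The elements of order 4 are: 7, 32, 43, 68.
That's 4.

4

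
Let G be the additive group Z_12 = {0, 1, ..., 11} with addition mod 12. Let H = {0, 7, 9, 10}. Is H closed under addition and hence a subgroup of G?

9 ∈ H but its inverse 3 ∉ H, so H is not a subgroup.

No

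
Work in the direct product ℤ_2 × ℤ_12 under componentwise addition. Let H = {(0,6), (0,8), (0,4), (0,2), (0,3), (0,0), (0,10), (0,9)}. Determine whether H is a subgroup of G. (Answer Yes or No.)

No

Closure fails: (0,4) + (0,3) = (0,7) ∉ H. So H is not a subgroup.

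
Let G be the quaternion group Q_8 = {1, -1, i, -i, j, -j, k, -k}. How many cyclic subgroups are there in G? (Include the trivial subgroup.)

A cyclic subgroup of order d is generated by each of its φ(d) elements of order d, so the cyclic subgroups of order d number (#elements of order d)/φ(d).
Cyclic subgroups by order — order 1: 1; order 2: 1; order 4: 3.
Total: 5.

5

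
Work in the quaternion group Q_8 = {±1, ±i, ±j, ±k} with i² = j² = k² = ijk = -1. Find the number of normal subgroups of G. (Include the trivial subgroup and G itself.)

G has 6 subgroups. Checking conjugation-invariance by order — order 1: 1/1 normal; order 2: 1/1 normal; order 4: 3/3 normal; order 8: 1/1 normal.
Total normal subgroups: 6.

6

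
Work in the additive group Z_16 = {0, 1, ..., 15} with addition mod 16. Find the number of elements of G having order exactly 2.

1

In a cyclic group of order 16, the number of elements of order d (for d | 16) is φ(d).
φ(2) = 1.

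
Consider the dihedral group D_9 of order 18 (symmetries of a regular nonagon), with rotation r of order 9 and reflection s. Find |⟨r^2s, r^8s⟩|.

6

|⟨r^2s⟩| = 2 and |⟨r^8s⟩| = 2, so |H| is a multiple of lcm(2, 2) = 2 and divides |G| = 18.
Closing under the operation: H = {e, r^3, r^6, r^2s, r^5s, r^8s}, so |H| = 6.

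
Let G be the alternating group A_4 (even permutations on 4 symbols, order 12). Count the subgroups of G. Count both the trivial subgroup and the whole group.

10

|G| = 12, so by Lagrange every subgroup order divides 12. Divisors: 1, 2, 3, 4, 6, 12.
Subgroups by order — order 1: 1; order 2: 3; order 3: 4; order 4: 1; order 6: 0; order 12: 1.
Total: 1 + 3 + 4 + 1 + 0 + 1 = 10.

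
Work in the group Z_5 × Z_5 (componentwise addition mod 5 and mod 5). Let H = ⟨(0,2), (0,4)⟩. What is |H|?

5

|⟨(0,2)⟩| = 5 and |⟨(0,4)⟩| = 5, so |H| is a multiple of lcm(5, 5) = 5 and divides |G| = 25.
Closing under the operation: H = {(0,0), (0,1), (0,2), (0,3), (0,4)}, so |H| = 5.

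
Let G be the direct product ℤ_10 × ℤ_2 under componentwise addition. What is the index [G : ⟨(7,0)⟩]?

|⟨(7,0)⟩| = 10 and |G| = 20.
By Lagrange, [G : H] = |G|/|H| = 20/10 = 2.

2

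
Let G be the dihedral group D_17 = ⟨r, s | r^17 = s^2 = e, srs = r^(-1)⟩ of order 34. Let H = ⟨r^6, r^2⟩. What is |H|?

|⟨r^6⟩| = 17 and |⟨r^2⟩| = 17, so |H| is a multiple of lcm(17, 17) = 17 and divides |G| = 34.
Closing under the operation: H = {e, r, r^2, r^3, r^4, r^5, r^6, r^7, r^8, r^9, r^10, r^11, r^12, r^13, r^14, r^15, r^16}, so |H| = 17.

17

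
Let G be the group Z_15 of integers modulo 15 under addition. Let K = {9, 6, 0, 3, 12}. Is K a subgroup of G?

Yes

|K| = 5 divides |G| = 15, consistent with Lagrange.
K contains the identity, every element's inverse is in K, and K is closed under +: it is a subgroup.
In fact K = ⟨3⟩.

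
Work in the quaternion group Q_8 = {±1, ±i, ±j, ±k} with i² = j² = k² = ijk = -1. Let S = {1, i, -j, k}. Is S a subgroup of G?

k ∈ S but its inverse -k ∉ S, so S is not a subgroup.

No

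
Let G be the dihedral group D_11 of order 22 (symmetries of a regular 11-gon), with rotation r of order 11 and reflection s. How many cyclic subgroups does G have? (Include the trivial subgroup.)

Each element a generates a cyclic subgroup ⟨a⟩; distinct elements may generate the same one (a cyclic group of order d has φ(d) generators).
Cyclic subgroups by order — order 1: 1; order 2: 11; order 11: 1.
Total: 13.

13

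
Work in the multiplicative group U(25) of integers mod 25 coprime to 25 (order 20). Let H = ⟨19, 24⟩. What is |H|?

10

|⟨19⟩| = 10 and |⟨24⟩| = 2, so |H| is a multiple of lcm(10, 2) = 10 and divides |G| = 20.
Closing under the operation: H = {1, 4, 6, 9, 11, 14, 16, 19, 21, 24}, so |H| = 10.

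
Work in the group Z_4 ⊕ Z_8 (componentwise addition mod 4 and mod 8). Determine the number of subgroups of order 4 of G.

|G| = 32 and 4 | 32, so subgroups of order 4 are possible by Lagrange.
The subgroups of order 4 are: {(0,0), (0,2), (0,4), (0,6)}; {(0,0), (0,4), (2,0), (2,4)}; {(0,0), (0,4), (2,2), (2,6)}; {(0,0), (1,0), (2,0), (3,0)}; … (7 in all).
So G has 7 subgroups of order 4.

7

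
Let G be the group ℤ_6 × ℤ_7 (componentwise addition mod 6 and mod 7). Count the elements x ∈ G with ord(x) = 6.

An element (a,b) has order lcm(ord(a), ord(b)); count pairs with lcm equal to 6.
Enumerating gives 2 such elements.

2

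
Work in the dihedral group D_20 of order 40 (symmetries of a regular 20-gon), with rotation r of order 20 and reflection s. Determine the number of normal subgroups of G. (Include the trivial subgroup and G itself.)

9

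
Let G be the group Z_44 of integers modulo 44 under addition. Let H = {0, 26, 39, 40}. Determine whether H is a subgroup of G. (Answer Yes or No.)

40 ∈ H but its inverse 4 ∉ H, so H is not a subgroup.

No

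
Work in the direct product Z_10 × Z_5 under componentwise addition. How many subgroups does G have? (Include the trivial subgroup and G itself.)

16

|G| = 50, so by Lagrange every subgroup order divides 50. Divisors: 1, 2, 5, 10, 25, 50.
Subgroups by order — order 1: 1; order 2: 1; order 5: 6; order 10: 6; order 25: 1; order 50: 1.
Total: 1 + 1 + 6 + 6 + 1 + 1 = 16.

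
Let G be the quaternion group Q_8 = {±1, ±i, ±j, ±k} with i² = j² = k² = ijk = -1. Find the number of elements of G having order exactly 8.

0

No element of G has order 8 (even though 8 | 8).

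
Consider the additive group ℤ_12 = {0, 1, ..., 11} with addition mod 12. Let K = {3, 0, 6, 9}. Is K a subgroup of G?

Yes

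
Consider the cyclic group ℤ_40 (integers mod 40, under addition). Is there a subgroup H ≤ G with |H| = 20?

20 | 40. A subgroup of order 20 is {0, 2, 4, 6, 8, 10, 12, 14, 16, 18, 20, 22, 24, 26, 28, 30, 32, 34, 36, 38}.

Yes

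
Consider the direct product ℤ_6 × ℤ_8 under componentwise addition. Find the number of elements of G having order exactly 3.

2

An element (a,b) has order lcm(ord(a), ord(b)); count pairs with lcm equal to 3.
Enumerating gives 2 such elements.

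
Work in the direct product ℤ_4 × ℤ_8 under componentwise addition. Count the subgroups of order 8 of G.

|G| = 32 and 8 | 32, so subgroups of order 8 are possible by Lagrange.
The subgroups of order 8 are: {(0,0), (0,1), (0,2), (0,3), (0,4), (0,5), (0,6), (0,7)}; {(0,0), (0,2), (0,4), (0,6), (2,0), (2,2), (2,4), (2,6)}; {(0,0), (0,2), (0,4), (0,6), (2,1), (2,3), (2,5), (2,7)}; {(0,0), (0,4), (1,0), (1,4), (2,0), (2,4), (3,0), (3,4)}; … (7 in all).
So G has 7 subgroups of order 8.

7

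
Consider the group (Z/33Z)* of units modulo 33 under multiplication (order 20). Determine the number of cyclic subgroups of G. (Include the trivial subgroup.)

A cyclic subgroup of order d is generated by each of its φ(d) elements of order d, so the cyclic subgroups of order d number (#elements of order d)/φ(d).
Cyclic subgroups by order — order 1: 1; order 2: 3; order 5: 1; order 10: 3.
Total: 8.

8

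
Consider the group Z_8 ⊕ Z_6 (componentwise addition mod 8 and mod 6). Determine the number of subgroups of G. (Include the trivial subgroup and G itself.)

22

|G| = 48, so by Lagrange every subgroup order divides 48. Divisors: 1, 2, 3, 4, 6, 8, 12, 16, 24, 48.
Subgroups by order — order 1: 1; order 2: 3; order 3: 1; order 4: 3; order 6: 3; order 8: 3; order 12: 3; order 16: 1; order 24: 3; order 48: 1.
Total: 1 + 3 + 1 + 3 + 3 + 3 + 3 + 1 + 3 + 1 = 22.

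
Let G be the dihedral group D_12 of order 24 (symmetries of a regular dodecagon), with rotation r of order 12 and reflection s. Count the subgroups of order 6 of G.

5

|G| = 24 and 6 | 24, so subgroups of order 6 are possible by Lagrange.
The subgroups of order 6 are: {e, r^2, r^4, r^6, r^8, r^10}; {e, r^4, r^8, r^2s, r^6s, r^10s}; {e, r^4, r^8, r^3s, r^7s, r^11s}; {e, r^4, r^8, s, r^4s, r^8s}; … (5 in all).
So G has 5 subgroups of order 6.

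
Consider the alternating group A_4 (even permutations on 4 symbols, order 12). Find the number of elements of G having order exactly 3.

8

The elements of order 3 are: (2 3 4), (2 4 3), (1 2 3), (1 2 4), (1 3 2), (1 3 4), (1 4 2), (1 4 3).
That's 8.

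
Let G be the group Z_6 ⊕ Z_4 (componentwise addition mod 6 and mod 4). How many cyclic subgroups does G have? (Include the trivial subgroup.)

12

Each element a generates a cyclic subgroup ⟨a⟩; distinct elements may generate the same one (a cyclic group of order d has φ(d) generators).
Cyclic subgroups by order — order 1: 1; order 2: 3; order 3: 1; order 4: 2; order 6: 3; order 12: 2.
Total: 12.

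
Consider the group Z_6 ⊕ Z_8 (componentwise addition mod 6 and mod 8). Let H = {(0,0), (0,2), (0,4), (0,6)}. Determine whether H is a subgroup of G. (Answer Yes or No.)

|H| = 4 divides |G| = 48, consistent with Lagrange.
H contains the identity, every element's inverse is in H, and H is closed under +: it is a subgroup.
In fact H = ⟨(0,2)⟩.

Yes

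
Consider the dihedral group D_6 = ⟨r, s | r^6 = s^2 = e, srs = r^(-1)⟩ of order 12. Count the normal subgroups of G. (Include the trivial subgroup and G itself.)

7

G has 16 subgroups. Checking conjugation-invariance by order — order 1: 1/1 normal; order 2: 1/7 normal; order 3: 1/1 normal; order 4: 0/3 normal; order 6: 3/3 normal; order 12: 1/1 normal.
Total normal subgroups: 7.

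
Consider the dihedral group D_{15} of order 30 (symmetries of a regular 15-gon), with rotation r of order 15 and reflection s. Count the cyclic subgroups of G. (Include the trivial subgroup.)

Group the elements of G by the cyclic subgroup they generate; each cyclic subgroup of order d accounts for φ(d) elements.
Cyclic subgroups by order — order 1: 1; order 2: 15; order 3: 1; order 5: 1; order 15: 1.
Total: 19.

19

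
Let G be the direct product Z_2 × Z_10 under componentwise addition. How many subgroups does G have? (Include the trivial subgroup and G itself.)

|G| = 20, so by Lagrange every subgroup order divides 20. Divisors: 1, 2, 4, 5, 10, 20.
Subgroups by order — order 1: 1; order 2: 3; order 4: 1; order 5: 1; order 10: 3; order 20: 1.
Total: 1 + 3 + 1 + 1 + 3 + 1 = 10.

10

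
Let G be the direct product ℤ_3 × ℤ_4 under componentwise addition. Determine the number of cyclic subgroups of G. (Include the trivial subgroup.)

A cyclic subgroup of order d is generated by each of its φ(d) elements of order d, so the cyclic subgroups of order d number (#elements of order d)/φ(d).
Cyclic subgroups by order — order 1: 1; order 2: 1; order 3: 1; order 4: 1; order 6: 1; order 12: 1.
Total: 6.

6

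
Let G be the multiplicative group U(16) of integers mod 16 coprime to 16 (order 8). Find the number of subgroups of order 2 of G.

|G| = 8 and 2 | 8, so subgroups of order 2 are possible by Lagrange.
The subgroups of order 2 are: {1, 15}; {1, 7}; {1, 9}.
So G has 3 subgroups of order 2.

3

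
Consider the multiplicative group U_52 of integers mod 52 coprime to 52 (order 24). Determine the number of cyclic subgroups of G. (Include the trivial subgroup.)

Each element a generates a cyclic subgroup ⟨a⟩; distinct elements may generate the same one (a cyclic group of order d has φ(d) generators).
Cyclic subgroups by order — order 1: 1; order 2: 3; order 3: 1; order 4: 2; order 6: 3; order 12: 2.
Total: 12.

12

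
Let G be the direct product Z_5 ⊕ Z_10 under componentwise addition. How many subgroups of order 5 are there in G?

|G| = 50 and 5 | 50, so subgroups of order 5 are possible by Lagrange.
The subgroups of order 5 are: {(0,0), (0,2), (0,4), (0,6), (0,8)}; {(0,0), (1,0), (2,0), (3,0), (4,0)}; {(0,0), (1,2), (2,4), (3,6), (4,8)}; {(0,0), (1,4), (2,8), (3,2), (4,6)}; … (6 in all).
So G has 6 subgroups of order 5.

6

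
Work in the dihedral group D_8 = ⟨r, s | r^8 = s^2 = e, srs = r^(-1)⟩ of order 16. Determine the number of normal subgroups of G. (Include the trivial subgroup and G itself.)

7

G has 19 subgroups. Checking conjugation-invariance by order — order 1: 1/1 normal; order 2: 1/9 normal; order 4: 1/5 normal; order 8: 3/3 normal; order 16: 1/1 normal.
Total normal subgroups: 7.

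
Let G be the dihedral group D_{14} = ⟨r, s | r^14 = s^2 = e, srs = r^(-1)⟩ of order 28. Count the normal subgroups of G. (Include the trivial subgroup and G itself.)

7

G has 28 subgroups. Checking conjugation-invariance by order — order 1: 1/1 normal; order 2: 1/15 normal; order 4: 0/7 normal; order 7: 1/1 normal; order 14: 3/3 normal; order 28: 1/1 normal.
Total normal subgroups: 7.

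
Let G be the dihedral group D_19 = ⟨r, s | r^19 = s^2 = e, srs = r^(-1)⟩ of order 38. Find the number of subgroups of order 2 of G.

19

|G| = 38 and 2 | 38, so subgroups of order 2 are possible by Lagrange.
The subgroups of order 2 are: {e, r^10s}; {e, r^11s}; {e, r^12s}; {e, r^13s}; … (19 in all).
So G has 19 subgroups of order 2.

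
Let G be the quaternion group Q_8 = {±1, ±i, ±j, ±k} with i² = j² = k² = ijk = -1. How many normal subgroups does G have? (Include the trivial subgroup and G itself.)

6

G has 6 subgroups. Checking conjugation-invariance by order — order 1: 1/1 normal; order 2: 1/1 normal; order 4: 3/3 normal; order 8: 1/1 normal.
Total normal subgroups: 6.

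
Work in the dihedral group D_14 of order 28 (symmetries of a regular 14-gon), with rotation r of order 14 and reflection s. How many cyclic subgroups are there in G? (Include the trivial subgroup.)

Each element a generates a cyclic subgroup ⟨a⟩; distinct elements may generate the same one (a cyclic group of order d has φ(d) generators).
Cyclic subgroups by order — order 1: 1; order 2: 15; order 7: 1; order 14: 1.
Total: 18.

18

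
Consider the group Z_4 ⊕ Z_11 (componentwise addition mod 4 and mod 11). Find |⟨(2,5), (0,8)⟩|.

22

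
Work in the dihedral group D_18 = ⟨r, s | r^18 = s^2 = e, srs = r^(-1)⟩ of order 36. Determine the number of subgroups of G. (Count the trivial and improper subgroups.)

45

|G| = 36, so by Lagrange every subgroup order divides 36. Divisors: 1, 2, 3, 4, 6, 9, 12, 18, 36.
Subgroups by order — order 1: 1; order 2: 19; order 3: 1; order 4: 9; order 6: 7; order 9: 1; order 12: 3; order 18: 3; order 36: 1.
Total: 1 + 19 + 1 + 9 + 7 + 1 + 3 + 3 + 1 = 45.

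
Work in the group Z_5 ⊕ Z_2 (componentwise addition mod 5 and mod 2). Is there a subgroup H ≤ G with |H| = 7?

No

7 does not divide |G| = 10, so by Lagrange no subgroup of order 7 exists.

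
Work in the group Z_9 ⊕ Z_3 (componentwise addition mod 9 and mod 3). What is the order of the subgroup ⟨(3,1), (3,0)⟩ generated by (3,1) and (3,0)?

9

|⟨(3,1)⟩| = 3 and |⟨(3,0)⟩| = 3, so |H| is a multiple of lcm(3, 3) = 3 and divides |G| = 27.
Closing under the operation: H = {(0,0), (0,1), (0,2), (3,0), (3,1), (3,2), (6,0), (6,1), (6,2)}, so |H| = 9.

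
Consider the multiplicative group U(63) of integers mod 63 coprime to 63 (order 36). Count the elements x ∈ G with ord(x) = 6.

24

Enumerating element orders in G gives 24 elements of order 6.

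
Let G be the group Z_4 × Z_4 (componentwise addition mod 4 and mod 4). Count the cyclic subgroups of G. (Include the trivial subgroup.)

A cyclic subgroup of order d is generated by each of its φ(d) elements of order d, so the cyclic subgroups of order d number (#elements of order d)/φ(d).
Cyclic subgroups by order — order 1: 1; order 2: 3; order 4: 6.
Total: 10.

10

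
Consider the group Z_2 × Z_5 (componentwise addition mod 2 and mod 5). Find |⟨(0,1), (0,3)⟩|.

|⟨(0,1)⟩| = 5 and |⟨(0,3)⟩| = 5, so |H| is a multiple of lcm(5, 5) = 5 and divides |G| = 10.
Closing under the operation: H = {(0,0), (0,1), (0,2), (0,3), (0,4)}, so |H| = 5.

5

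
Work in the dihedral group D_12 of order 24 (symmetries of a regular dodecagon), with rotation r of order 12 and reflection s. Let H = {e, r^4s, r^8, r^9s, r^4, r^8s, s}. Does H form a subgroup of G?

No

|H| = 7 does not divide |G| = 24, so by Lagrange H is not a subgroup.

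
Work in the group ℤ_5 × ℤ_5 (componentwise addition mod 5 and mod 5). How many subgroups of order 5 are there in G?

|G| = 25 and 5 | 25, so subgroups of order 5 are possible by Lagrange.
The subgroups of order 5 are: {(0,0), (0,1), (0,2), (0,3), (0,4)}; {(0,0), (1,0), (2,0), (3,0), (4,0)}; {(0,0), (1,1), (2,2), (3,3), (4,4)}; {(0,0), (1,2), (2,4), (3,1), (4,3)}; … (6 in all).
So G has 6 subgroups of order 5.

6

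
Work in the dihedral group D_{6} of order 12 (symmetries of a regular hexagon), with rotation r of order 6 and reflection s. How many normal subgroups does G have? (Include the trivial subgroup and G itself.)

7

G has 16 subgroups. Checking conjugation-invariance by order — order 1: 1/1 normal; order 2: 1/7 normal; order 3: 1/1 normal; order 4: 0/3 normal; order 6: 3/3 normal; order 12: 1/1 normal.
Total normal subgroups: 7.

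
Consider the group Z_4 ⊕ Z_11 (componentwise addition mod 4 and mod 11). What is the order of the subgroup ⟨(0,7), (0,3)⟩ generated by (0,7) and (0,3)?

11

|⟨(0,7)⟩| = 11 and |⟨(0,3)⟩| = 11, so |H| is a multiple of lcm(11, 11) = 11 and divides |G| = 44.
Closing under the operation: H = {(0,0), (0,1), (0,2), (0,3), (0,4), (0,5), (0,6), (0,7), (0,8), (0,9), (0,10)}, so |H| = 11.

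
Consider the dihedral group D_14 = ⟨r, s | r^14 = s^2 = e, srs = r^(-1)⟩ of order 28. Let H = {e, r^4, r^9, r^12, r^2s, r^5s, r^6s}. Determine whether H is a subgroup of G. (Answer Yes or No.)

No

r^9 ∈ H but its inverse r^5 ∉ H, so H is not a subgroup.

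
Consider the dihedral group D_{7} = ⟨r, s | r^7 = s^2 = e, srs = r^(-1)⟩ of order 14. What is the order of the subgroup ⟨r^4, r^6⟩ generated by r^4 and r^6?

|⟨r^4⟩| = 7 and |⟨r^6⟩| = 7, so |H| is a multiple of lcm(7, 7) = 7 and divides |G| = 14.
Closing under the operation: H = {e, r, r^2, r^3, r^4, r^5, r^6}, so |H| = 7.

7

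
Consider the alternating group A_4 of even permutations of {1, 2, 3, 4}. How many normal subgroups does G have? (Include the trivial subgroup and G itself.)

G has 10 subgroups. Checking conjugation-invariance by order — order 1: 1/1 normal; order 2: 0/3 normal; order 3: 0/4 normal; order 4: 1/1 normal; order 12: 1/1 normal.
Total normal subgroups: 3.

3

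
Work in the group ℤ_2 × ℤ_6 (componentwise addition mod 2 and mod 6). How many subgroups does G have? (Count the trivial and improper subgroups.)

|G| = 12, so by Lagrange every subgroup order divides 12. Divisors: 1, 2, 3, 4, 6, 12.
Subgroups by order — order 1: 1; order 2: 3; order 3: 1; order 4: 1; order 6: 3; order 12: 1.
Total: 1 + 3 + 1 + 1 + 3 + 1 = 10.

10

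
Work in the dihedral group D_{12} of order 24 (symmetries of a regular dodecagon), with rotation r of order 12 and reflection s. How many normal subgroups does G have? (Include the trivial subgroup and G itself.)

G has 34 subgroups. Checking conjugation-invariance by order — order 1: 1/1 normal; order 2: 1/13 normal; order 3: 1/1 normal; order 4: 1/7 normal; order 6: 1/5 normal; order 8: 0/3 normal; order 12: 3/3 normal; order 24: 1/1 normal.
Total normal subgroups: 9.

9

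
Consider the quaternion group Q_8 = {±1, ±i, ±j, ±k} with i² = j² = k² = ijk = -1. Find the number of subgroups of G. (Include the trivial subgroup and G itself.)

6

|G| = 8, so by Lagrange every subgroup order divides 8. Divisors: 1, 2, 4, 8.
Subgroups by order — order 1: 1; order 2: 1; order 4: 3; order 8: 1.
Total: 1 + 1 + 3 + 1 = 6.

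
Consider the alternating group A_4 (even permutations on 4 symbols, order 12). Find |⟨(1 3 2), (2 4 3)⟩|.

12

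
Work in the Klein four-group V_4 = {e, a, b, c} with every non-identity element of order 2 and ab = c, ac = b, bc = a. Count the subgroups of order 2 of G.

|G| = 4 and 2 | 4, so subgroups of order 2 are possible by Lagrange.
The subgroups of order 2 are: {e, a}; {e, b}; {e, c}.
So G has 3 subgroups of order 2.

3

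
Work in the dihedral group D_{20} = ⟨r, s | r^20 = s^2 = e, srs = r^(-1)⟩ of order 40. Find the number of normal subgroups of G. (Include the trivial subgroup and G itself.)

9

G has 48 subgroups. Checking conjugation-invariance by order — order 1: 1/1 normal; order 2: 1/21 normal; order 4: 1/11 normal; order 5: 1/1 normal; order 8: 0/5 normal; order 10: 1/5 normal; order 20: 3/3 normal; order 40: 1/1 normal.
Total normal subgroups: 9.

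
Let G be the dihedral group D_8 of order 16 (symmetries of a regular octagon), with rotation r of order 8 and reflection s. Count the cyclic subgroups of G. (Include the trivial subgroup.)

12

Each element a generates a cyclic subgroup ⟨a⟩; distinct elements may generate the same one (a cyclic group of order d has φ(d) generators).
Cyclic subgroups by order — order 1: 1; order 2: 9; order 4: 1; order 8: 1.
Total: 12.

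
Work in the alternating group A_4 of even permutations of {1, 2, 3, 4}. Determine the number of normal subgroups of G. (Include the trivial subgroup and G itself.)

G has 10 subgroups. Checking conjugation-invariance by order — order 1: 1/1 normal; order 2: 0/3 normal; order 3: 0/4 normal; order 4: 1/1 normal; order 12: 1/1 normal.
Total normal subgroups: 3.

3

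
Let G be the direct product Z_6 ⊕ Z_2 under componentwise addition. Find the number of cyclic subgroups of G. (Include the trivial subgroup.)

8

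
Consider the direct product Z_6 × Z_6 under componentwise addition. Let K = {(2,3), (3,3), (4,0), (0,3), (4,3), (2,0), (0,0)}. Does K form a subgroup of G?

|K| = 7 does not divide |G| = 36, so by Lagrange K is not a subgroup.

No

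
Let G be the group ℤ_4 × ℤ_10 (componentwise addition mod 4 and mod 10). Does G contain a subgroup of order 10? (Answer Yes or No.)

Yes

10 | 40. A subgroup of order 10 is {(0,0), (0,1), (0,2), (0,3), (0,4), (0,5), (0,6), (0,7), (0,8), (0,9)}.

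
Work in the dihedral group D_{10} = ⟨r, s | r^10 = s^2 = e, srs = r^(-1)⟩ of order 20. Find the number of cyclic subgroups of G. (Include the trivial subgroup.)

14

Group the elements of G by the cyclic subgroup they generate; each cyclic subgroup of order d accounts for φ(d) elements.
Cyclic subgroups by order — order 1: 1; order 2: 11; order 5: 1; order 10: 1.
Total: 14.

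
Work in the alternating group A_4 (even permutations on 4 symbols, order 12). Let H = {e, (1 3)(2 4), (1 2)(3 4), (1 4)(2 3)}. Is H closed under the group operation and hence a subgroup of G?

|H| = 4 divides |G| = 12, consistent with Lagrange.
H contains the identity, every element's inverse is in H, and H is closed under ∘: it is a subgroup.

Yes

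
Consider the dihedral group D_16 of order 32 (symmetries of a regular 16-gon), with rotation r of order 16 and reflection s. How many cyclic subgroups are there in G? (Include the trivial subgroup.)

A cyclic subgroup of order d is generated by each of its φ(d) elements of order d, so the cyclic subgroups of order d number (#elements of order d)/φ(d).
Cyclic subgroups by order — order 1: 1; order 2: 17; order 4: 1; order 8: 1; order 16: 1.
Total: 21.

21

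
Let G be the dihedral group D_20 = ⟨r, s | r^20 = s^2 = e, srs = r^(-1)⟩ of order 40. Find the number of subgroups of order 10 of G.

|G| = 40 and 10 | 40, so subgroups of order 10 are possible by Lagrange.
The subgroups of order 10 are: {e, r^2, r^4, r^6, r^8, r^10, r^12, r^14, r^16, r^18}; {e, r^4, r^8, r^12, r^16, r^2s, r^6s, r^10s, r^14s, r^18s}; {e, r^4, r^8, r^12, r^16, r^3s, r^7s, r^11s, r^15s, r^19s}; {e, r^4, r^8, r^12, r^16, s, r^4s, r^8s, r^12s, r^16s}; … (5 in all).
So G has 5 subgroups of order 10.

5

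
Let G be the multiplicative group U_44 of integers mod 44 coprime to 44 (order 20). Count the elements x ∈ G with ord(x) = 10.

Enumerating element orders in G gives 12 elements of order 10.

12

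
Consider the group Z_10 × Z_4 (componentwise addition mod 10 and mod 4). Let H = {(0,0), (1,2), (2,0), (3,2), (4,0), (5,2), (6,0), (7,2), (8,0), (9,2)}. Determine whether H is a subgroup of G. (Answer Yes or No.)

Yes

|H| = 10 divides |G| = 40, consistent with Lagrange.
H contains the identity, every element's inverse is in H, and H is closed under +: it is a subgroup.
In fact H = ⟨(1,2)⟩.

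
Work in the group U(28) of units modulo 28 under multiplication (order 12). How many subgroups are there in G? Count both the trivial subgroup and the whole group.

|G| = 12, so by Lagrange every subgroup order divides 12. Divisors: 1, 2, 3, 4, 6, 12.
Subgroups by order — order 1: 1; order 2: 3; order 3: 1; order 4: 1; order 6: 3; order 12: 1.
Total: 1 + 3 + 1 + 1 + 3 + 1 = 10.

10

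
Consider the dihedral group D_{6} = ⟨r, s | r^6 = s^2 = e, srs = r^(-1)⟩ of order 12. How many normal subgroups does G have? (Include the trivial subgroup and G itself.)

7

G has 16 subgroups. Checking conjugation-invariance by order — order 1: 1/1 normal; order 2: 1/7 normal; order 3: 1/1 normal; order 4: 0/3 normal; order 6: 3/3 normal; order 12: 1/1 normal.
Total normal subgroups: 7.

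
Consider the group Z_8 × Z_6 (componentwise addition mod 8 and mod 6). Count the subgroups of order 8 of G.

3

|G| = 48 and 8 | 48, so subgroups of order 8 are possible by Lagrange.
The subgroups of order 8 are: {(0,0), (0,3), (2,0), (2,3), (4,0), (4,3), (6,0), (6,3)}; {(0,0), (1,0), (2,0), (3,0), (4,0), (5,0), (6,0), (7,0)}; {(0,0), (1,3), (2,0), (3,3), (4,0), (5,3), (6,0), (7,3)}.
So G has 3 subgroups of order 8.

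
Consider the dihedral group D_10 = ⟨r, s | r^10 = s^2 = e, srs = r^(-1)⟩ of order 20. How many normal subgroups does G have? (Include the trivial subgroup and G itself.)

G has 22 subgroups. Checking conjugation-invariance by order — order 1: 1/1 normal; order 2: 1/11 normal; order 4: 0/5 normal; order 5: 1/1 normal; order 10: 3/3 normal; order 20: 1/1 normal.
Total normal subgroups: 7.

7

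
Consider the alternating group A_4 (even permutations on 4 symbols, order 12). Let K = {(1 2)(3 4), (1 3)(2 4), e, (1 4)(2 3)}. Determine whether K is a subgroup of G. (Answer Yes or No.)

|K| = 4 divides |G| = 12, consistent with Lagrange.
K contains the identity, every element's inverse is in K, and K is closed under ∘: it is a subgroup.

Yes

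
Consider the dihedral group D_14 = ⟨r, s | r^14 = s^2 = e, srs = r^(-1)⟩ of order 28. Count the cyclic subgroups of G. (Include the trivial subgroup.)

18

A cyclic subgroup of order d is generated by each of its φ(d) elements of order d, so the cyclic subgroups of order d number (#elements of order d)/φ(d).
Cyclic subgroups by order — order 1: 1; order 2: 15; order 7: 1; order 14: 1.
Total: 18.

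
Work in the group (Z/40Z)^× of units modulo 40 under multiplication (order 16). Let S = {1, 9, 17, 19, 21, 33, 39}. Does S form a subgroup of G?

|S| = 7 does not divide |G| = 16, so by Lagrange S is not a subgroup.

No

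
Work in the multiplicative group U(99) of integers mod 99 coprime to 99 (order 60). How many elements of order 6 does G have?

6

The elements of order 6 are: 23, 32, 43, 56, 65, 76.
That's 6.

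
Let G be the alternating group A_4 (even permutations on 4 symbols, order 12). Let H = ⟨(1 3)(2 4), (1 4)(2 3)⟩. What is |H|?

4

|⟨(1 3)(2 4)⟩| = 2 and |⟨(1 4)(2 3)⟩| = 2, so |H| is a multiple of lcm(2, 2) = 2 and divides |G| = 12.
Closing under the operation: H = {e, (1 2)(3 4), (1 3)(2 4), (1 4)(2 3)}, so |H| = 4.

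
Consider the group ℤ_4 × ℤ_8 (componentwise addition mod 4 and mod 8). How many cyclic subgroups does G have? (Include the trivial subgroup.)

A cyclic subgroup of order d is generated by each of its φ(d) elements of order d, so the cyclic subgroups of order d number (#elements of order d)/φ(d).
Cyclic subgroups by order — order 1: 1; order 2: 3; order 4: 6; order 8: 4.
Total: 14.

14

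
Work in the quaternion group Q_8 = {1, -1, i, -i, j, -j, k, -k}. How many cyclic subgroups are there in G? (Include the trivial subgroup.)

5

Group the elements of G by the cyclic subgroup they generate; each cyclic subgroup of order d accounts for φ(d) elements.
Cyclic subgroups by order — order 1: 1; order 2: 1; order 4: 3.
Total: 5.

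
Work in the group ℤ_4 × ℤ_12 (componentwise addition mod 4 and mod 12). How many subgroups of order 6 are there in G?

3

|G| = 48 and 6 | 48, so subgroups of order 6 are possible by Lagrange.
The subgroups of order 6 are: {(0,0), (0,2), (0,4), (0,6), (0,8), (0,10)}; {(0,0), (0,4), (0,8), (2,0), (2,4), (2,8)}; {(0,0), (0,4), (0,8), (2,2), (2,6), (2,10)}.
So G has 3 subgroups of order 6.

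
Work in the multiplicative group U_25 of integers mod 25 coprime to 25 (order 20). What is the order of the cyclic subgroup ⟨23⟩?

20

Compute successive powers of 23 mod 25: 23, 4, 17, 16, 18, 14, 22, 6, …; 23^20 ≡ 1 (mod 25).
So |⟨23⟩| = 20.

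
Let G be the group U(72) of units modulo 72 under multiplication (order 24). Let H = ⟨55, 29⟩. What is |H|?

|⟨55⟩| = 2 and |⟨29⟩| = 6, so |H| is a multiple of lcm(2, 6) = 6 and divides |G| = 24.
Closing under the operation: H = {1, 5, 7, 11, 25, 29, 31, 35, 49, 53, 55, 59}, so |H| = 12.

12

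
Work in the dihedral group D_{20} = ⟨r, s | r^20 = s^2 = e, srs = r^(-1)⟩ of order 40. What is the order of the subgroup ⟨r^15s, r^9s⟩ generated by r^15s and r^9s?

|⟨r^15s⟩| = 2 and |⟨r^9s⟩| = 2, so |H| is a multiple of lcm(2, 2) = 2 and divides |G| = 40.
Closing under the operation: H = {e, r^2, r^4, r^6, r^8, r^10, r^12, r^14, r^16, r^18, rs, r^3s, r^5s, r^7s, r^9s, r^11s, r^13s, r^15s, r^17s, r^19s}, so |H| = 20.

20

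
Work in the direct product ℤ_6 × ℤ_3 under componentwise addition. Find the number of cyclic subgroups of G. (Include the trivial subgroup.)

Group the elements of G by the cyclic subgroup they generate; each cyclic subgroup of order d accounts for φ(d) elements.
Cyclic subgroups by order — order 1: 1; order 2: 1; order 3: 4; order 6: 4.
Total: 10.

10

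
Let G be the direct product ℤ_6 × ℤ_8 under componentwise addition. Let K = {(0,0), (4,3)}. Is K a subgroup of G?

No

(4,3) ∈ K but its inverse (2,5) ∉ K, so K is not a subgroup.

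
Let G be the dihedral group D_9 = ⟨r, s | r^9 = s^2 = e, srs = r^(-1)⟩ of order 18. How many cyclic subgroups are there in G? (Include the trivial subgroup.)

12

A cyclic subgroup of order d is generated by each of its φ(d) elements of order d, so the cyclic subgroups of order d number (#elements of order d)/φ(d).
Cyclic subgroups by order — order 1: 1; order 2: 9; order 3: 1; order 9: 1.
Total: 12.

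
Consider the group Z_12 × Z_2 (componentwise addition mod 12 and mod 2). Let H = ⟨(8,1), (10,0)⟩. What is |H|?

12

|⟨(8,1)⟩| = 6 and |⟨(10,0)⟩| = 6, so |H| is a multiple of lcm(6, 6) = 6 and divides |G| = 24.
Closing under the operation: H = {(0,0), (0,1), (2,0), (2,1), (4,0), (4,1), (6,0), (6,1), (8,0), (8,1), (10,0), (10,1)}, so |H| = 12.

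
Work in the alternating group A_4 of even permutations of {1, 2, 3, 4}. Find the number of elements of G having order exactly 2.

The elements of order 2 are: (1 2)(3 4), (1 3)(2 4), (1 4)(2 3).
That's 3.

3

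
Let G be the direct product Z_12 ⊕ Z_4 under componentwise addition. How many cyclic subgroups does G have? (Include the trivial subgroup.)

20

A cyclic subgroup of order d is generated by each of its φ(d) elements of order d, so the cyclic subgroups of order d number (#elements of order d)/φ(d).
Cyclic subgroups by order — order 1: 1; order 2: 3; order 3: 1; order 4: 6; order 6: 3; order 12: 6.
Total: 20.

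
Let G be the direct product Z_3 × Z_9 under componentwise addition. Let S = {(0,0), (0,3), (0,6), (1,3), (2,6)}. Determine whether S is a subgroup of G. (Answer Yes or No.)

|S| = 5 does not divide |G| = 27, so by Lagrange S is not a subgroup.

No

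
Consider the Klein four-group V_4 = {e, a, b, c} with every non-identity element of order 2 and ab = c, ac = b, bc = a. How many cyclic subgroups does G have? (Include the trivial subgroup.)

A cyclic subgroup of order d is generated by each of its φ(d) elements of order d, so the cyclic subgroups of order d number (#elements of order d)/φ(d).
Cyclic subgroups by order — order 1: 1; order 2: 3.
Total: 4.

4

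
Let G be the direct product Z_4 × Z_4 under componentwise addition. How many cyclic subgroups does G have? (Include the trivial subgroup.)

10

Group the elements of G by the cyclic subgroup they generate; each cyclic subgroup of order d accounts for φ(d) elements.
Cyclic subgroups by order — order 1: 1; order 2: 3; order 4: 6.
Total: 10.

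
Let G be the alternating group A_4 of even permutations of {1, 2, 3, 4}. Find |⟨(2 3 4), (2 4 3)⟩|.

3

|⟨(2 3 4)⟩| = 3 and |⟨(2 4 3)⟩| = 3, so |H| is a multiple of lcm(3, 3) = 3 and divides |G| = 12.
Closing under the operation: H = {e, (2 3 4), (2 4 3)}, so |H| = 3.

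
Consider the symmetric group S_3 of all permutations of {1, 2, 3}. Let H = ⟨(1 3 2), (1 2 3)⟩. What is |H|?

|⟨(1 3 2)⟩| = 3 and |⟨(1 2 3)⟩| = 3, so |H| is a multiple of lcm(3, 3) = 3 and divides |G| = 6.
Closing under the operation: H = {e, (1 2 3), (1 3 2)}, so |H| = 3.

3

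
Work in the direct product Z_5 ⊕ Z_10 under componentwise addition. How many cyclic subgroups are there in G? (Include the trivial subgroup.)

14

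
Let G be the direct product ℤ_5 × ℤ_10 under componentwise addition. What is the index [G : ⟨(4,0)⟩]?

10

|⟨(4,0)⟩| = 5 and |G| = 50.
By Lagrange, [G : H] = |G|/|H| = 50/5 = 10.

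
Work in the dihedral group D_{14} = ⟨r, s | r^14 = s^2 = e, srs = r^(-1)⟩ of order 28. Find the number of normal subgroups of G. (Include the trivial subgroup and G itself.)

7

G has 28 subgroups. Checking conjugation-invariance by order — order 1: 1/1 normal; order 2: 1/15 normal; order 4: 0/7 normal; order 7: 1/1 normal; order 14: 3/3 normal; order 28: 1/1 normal.
Total normal subgroups: 7.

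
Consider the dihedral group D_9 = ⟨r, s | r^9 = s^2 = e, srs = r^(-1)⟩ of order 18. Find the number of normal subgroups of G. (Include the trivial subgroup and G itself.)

G has 16 subgroups. Checking conjugation-invariance by order — order 1: 1/1 normal; order 2: 0/9 normal; order 3: 1/1 normal; order 6: 0/3 normal; order 9: 1/1 normal; order 18: 1/1 normal.
Total normal subgroups: 4.

4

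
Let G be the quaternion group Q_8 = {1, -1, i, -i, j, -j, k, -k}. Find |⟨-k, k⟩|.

|⟨-k⟩| = 4 and |⟨k⟩| = 4, so |H| is a multiple of lcm(4, 4) = 4 and divides |G| = 8.
Closing under the operation: H = {1, -1, k, -k}, so |H| = 4.

4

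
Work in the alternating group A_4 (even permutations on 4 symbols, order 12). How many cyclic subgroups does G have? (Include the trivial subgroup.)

Group the elements of G by the cyclic subgroup they generate; each cyclic subgroup of order d accounts for φ(d) elements.
Cyclic subgroups by order — order 1: 1; order 2: 3; order 3: 4.
Total: 8.

8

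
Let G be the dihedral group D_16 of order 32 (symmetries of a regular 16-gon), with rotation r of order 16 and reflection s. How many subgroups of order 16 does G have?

|G| = 32 and 16 | 32, so subgroups of order 16 are possible by Lagrange.
The subgroups of order 16 are: {e, r, r^2, r^3, r^4, r^5, r^6, r^7, r^8, r^9, r^10, r^11, r^12, r^13, r^14, r^15}; {e, r^2, r^4, r^6, r^8, r^10, r^12, r^14, s, r^2s, r^4s, r^6s, r^8s, r^10s, r^12s, r^14s}; {e, r^2, r^4, r^6, r^8, r^10, r^12, r^14, rs, r^3s, r^5s, r^7s, r^9s, r^11s, r^13s, r^15s}.
So G has 3 subgroups of order 16.

3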